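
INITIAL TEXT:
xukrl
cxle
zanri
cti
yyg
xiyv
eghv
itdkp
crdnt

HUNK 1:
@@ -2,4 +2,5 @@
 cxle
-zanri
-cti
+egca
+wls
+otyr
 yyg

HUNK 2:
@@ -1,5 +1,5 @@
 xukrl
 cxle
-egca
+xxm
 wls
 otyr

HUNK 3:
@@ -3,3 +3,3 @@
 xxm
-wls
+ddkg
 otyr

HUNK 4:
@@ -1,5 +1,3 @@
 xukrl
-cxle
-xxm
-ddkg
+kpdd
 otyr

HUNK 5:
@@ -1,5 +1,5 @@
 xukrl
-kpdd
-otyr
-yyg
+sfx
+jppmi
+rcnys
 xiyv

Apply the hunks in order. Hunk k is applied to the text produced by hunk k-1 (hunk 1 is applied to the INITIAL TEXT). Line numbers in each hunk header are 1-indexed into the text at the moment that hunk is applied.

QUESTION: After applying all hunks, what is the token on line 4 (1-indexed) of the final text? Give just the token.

Hunk 1: at line 2 remove [zanri,cti] add [egca,wls,otyr] -> 10 lines: xukrl cxle egca wls otyr yyg xiyv eghv itdkp crdnt
Hunk 2: at line 1 remove [egca] add [xxm] -> 10 lines: xukrl cxle xxm wls otyr yyg xiyv eghv itdkp crdnt
Hunk 3: at line 3 remove [wls] add [ddkg] -> 10 lines: xukrl cxle xxm ddkg otyr yyg xiyv eghv itdkp crdnt
Hunk 4: at line 1 remove [cxle,xxm,ddkg] add [kpdd] -> 8 lines: xukrl kpdd otyr yyg xiyv eghv itdkp crdnt
Hunk 5: at line 1 remove [kpdd,otyr,yyg] add [sfx,jppmi,rcnys] -> 8 lines: xukrl sfx jppmi rcnys xiyv eghv itdkp crdnt
Final line 4: rcnys

Answer: rcnys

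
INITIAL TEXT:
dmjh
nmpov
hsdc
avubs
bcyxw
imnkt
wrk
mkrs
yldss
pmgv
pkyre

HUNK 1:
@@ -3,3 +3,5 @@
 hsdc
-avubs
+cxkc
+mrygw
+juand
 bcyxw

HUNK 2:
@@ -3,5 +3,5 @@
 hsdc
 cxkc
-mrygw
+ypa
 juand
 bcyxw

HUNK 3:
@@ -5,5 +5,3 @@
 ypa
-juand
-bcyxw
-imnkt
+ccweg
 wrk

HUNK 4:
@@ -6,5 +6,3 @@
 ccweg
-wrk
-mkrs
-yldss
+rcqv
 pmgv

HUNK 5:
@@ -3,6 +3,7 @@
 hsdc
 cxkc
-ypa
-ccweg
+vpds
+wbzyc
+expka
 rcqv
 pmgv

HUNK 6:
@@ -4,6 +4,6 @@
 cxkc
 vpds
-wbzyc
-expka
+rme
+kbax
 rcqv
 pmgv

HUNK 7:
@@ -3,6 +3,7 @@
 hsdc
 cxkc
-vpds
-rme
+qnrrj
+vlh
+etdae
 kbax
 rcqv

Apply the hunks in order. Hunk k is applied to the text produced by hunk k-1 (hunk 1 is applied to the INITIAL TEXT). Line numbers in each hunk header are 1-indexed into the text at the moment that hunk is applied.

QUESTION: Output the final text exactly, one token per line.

Answer: dmjh
nmpov
hsdc
cxkc
qnrrj
vlh
etdae
kbax
rcqv
pmgv
pkyre

Derivation:
Hunk 1: at line 3 remove [avubs] add [cxkc,mrygw,juand] -> 13 lines: dmjh nmpov hsdc cxkc mrygw juand bcyxw imnkt wrk mkrs yldss pmgv pkyre
Hunk 2: at line 3 remove [mrygw] add [ypa] -> 13 lines: dmjh nmpov hsdc cxkc ypa juand bcyxw imnkt wrk mkrs yldss pmgv pkyre
Hunk 3: at line 5 remove [juand,bcyxw,imnkt] add [ccweg] -> 11 lines: dmjh nmpov hsdc cxkc ypa ccweg wrk mkrs yldss pmgv pkyre
Hunk 4: at line 6 remove [wrk,mkrs,yldss] add [rcqv] -> 9 lines: dmjh nmpov hsdc cxkc ypa ccweg rcqv pmgv pkyre
Hunk 5: at line 3 remove [ypa,ccweg] add [vpds,wbzyc,expka] -> 10 lines: dmjh nmpov hsdc cxkc vpds wbzyc expka rcqv pmgv pkyre
Hunk 6: at line 4 remove [wbzyc,expka] add [rme,kbax] -> 10 lines: dmjh nmpov hsdc cxkc vpds rme kbax rcqv pmgv pkyre
Hunk 7: at line 3 remove [vpds,rme] add [qnrrj,vlh,etdae] -> 11 lines: dmjh nmpov hsdc cxkc qnrrj vlh etdae kbax rcqv pmgv pkyre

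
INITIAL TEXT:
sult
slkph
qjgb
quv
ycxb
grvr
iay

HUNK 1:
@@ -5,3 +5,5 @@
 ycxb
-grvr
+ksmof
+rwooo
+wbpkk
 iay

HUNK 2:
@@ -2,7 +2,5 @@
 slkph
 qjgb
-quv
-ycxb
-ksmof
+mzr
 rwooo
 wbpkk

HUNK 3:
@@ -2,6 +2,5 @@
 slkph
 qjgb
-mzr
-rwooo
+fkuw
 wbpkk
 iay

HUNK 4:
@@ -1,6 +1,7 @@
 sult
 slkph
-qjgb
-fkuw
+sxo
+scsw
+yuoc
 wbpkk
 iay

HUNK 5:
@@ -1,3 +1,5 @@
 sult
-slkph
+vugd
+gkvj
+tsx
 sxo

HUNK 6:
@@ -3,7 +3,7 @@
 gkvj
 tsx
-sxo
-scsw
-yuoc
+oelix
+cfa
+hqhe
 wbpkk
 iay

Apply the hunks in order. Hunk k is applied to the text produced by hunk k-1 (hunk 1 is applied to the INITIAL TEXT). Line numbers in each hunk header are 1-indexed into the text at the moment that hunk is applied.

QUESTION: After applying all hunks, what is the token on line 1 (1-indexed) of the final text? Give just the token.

Hunk 1: at line 5 remove [grvr] add [ksmof,rwooo,wbpkk] -> 9 lines: sult slkph qjgb quv ycxb ksmof rwooo wbpkk iay
Hunk 2: at line 2 remove [quv,ycxb,ksmof] add [mzr] -> 7 lines: sult slkph qjgb mzr rwooo wbpkk iay
Hunk 3: at line 2 remove [mzr,rwooo] add [fkuw] -> 6 lines: sult slkph qjgb fkuw wbpkk iay
Hunk 4: at line 1 remove [qjgb,fkuw] add [sxo,scsw,yuoc] -> 7 lines: sult slkph sxo scsw yuoc wbpkk iay
Hunk 5: at line 1 remove [slkph] add [vugd,gkvj,tsx] -> 9 lines: sult vugd gkvj tsx sxo scsw yuoc wbpkk iay
Hunk 6: at line 3 remove [sxo,scsw,yuoc] add [oelix,cfa,hqhe] -> 9 lines: sult vugd gkvj tsx oelix cfa hqhe wbpkk iay
Final line 1: sult

Answer: sult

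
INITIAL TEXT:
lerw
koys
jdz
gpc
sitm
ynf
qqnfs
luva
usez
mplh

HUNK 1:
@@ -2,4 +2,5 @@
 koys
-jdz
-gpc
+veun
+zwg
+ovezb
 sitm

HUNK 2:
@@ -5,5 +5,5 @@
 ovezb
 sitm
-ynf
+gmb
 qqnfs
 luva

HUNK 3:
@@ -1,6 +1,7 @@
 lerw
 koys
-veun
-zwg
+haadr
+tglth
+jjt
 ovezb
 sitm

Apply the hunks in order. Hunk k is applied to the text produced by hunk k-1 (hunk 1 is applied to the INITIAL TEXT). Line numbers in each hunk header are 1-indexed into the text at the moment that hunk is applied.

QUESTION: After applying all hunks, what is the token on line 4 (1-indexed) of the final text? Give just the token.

Answer: tglth

Derivation:
Hunk 1: at line 2 remove [jdz,gpc] add [veun,zwg,ovezb] -> 11 lines: lerw koys veun zwg ovezb sitm ynf qqnfs luva usez mplh
Hunk 2: at line 5 remove [ynf] add [gmb] -> 11 lines: lerw koys veun zwg ovezb sitm gmb qqnfs luva usez mplh
Hunk 3: at line 1 remove [veun,zwg] add [haadr,tglth,jjt] -> 12 lines: lerw koys haadr tglth jjt ovezb sitm gmb qqnfs luva usez mplh
Final line 4: tglth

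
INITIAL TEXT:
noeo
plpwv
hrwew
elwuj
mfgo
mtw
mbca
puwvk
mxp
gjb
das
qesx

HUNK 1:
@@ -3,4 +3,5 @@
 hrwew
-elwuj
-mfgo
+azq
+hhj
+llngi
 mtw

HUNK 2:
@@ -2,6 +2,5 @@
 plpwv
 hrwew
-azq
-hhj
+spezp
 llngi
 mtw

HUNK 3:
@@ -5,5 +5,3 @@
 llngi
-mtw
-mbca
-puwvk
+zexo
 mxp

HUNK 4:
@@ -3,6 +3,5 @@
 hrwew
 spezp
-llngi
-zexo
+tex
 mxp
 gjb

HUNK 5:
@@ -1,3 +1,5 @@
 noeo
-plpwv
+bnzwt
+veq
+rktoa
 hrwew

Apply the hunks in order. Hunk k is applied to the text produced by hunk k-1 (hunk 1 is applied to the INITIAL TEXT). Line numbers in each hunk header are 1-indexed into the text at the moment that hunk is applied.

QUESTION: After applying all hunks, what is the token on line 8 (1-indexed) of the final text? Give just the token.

Hunk 1: at line 3 remove [elwuj,mfgo] add [azq,hhj,llngi] -> 13 lines: noeo plpwv hrwew azq hhj llngi mtw mbca puwvk mxp gjb das qesx
Hunk 2: at line 2 remove [azq,hhj] add [spezp] -> 12 lines: noeo plpwv hrwew spezp llngi mtw mbca puwvk mxp gjb das qesx
Hunk 3: at line 5 remove [mtw,mbca,puwvk] add [zexo] -> 10 lines: noeo plpwv hrwew spezp llngi zexo mxp gjb das qesx
Hunk 4: at line 3 remove [llngi,zexo] add [tex] -> 9 lines: noeo plpwv hrwew spezp tex mxp gjb das qesx
Hunk 5: at line 1 remove [plpwv] add [bnzwt,veq,rktoa] -> 11 lines: noeo bnzwt veq rktoa hrwew spezp tex mxp gjb das qesx
Final line 8: mxp

Answer: mxp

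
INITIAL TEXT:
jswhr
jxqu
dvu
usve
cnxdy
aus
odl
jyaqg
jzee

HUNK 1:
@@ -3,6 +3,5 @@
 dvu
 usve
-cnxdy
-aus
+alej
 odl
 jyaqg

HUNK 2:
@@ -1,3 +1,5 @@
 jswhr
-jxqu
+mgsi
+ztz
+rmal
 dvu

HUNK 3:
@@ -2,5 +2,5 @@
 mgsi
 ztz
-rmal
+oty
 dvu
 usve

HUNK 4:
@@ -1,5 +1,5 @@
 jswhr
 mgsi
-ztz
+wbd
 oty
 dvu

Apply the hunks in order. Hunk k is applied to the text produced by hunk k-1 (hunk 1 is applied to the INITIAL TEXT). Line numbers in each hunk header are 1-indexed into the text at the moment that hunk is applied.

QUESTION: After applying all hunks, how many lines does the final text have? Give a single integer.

Answer: 10

Derivation:
Hunk 1: at line 3 remove [cnxdy,aus] add [alej] -> 8 lines: jswhr jxqu dvu usve alej odl jyaqg jzee
Hunk 2: at line 1 remove [jxqu] add [mgsi,ztz,rmal] -> 10 lines: jswhr mgsi ztz rmal dvu usve alej odl jyaqg jzee
Hunk 3: at line 2 remove [rmal] add [oty] -> 10 lines: jswhr mgsi ztz oty dvu usve alej odl jyaqg jzee
Hunk 4: at line 1 remove [ztz] add [wbd] -> 10 lines: jswhr mgsi wbd oty dvu usve alej odl jyaqg jzee
Final line count: 10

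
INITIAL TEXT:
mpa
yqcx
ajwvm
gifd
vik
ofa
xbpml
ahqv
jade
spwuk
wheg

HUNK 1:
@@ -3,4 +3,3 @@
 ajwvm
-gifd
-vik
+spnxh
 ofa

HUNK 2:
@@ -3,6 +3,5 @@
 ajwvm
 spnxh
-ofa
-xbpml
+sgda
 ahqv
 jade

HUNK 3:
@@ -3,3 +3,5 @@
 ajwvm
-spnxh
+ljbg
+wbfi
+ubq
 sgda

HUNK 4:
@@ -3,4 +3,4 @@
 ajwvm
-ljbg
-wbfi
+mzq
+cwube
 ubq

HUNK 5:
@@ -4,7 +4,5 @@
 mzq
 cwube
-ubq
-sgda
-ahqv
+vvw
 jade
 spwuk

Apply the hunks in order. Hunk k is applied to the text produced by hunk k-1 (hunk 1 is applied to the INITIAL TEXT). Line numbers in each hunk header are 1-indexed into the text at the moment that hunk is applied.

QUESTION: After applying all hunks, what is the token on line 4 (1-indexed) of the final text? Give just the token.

Answer: mzq

Derivation:
Hunk 1: at line 3 remove [gifd,vik] add [spnxh] -> 10 lines: mpa yqcx ajwvm spnxh ofa xbpml ahqv jade spwuk wheg
Hunk 2: at line 3 remove [ofa,xbpml] add [sgda] -> 9 lines: mpa yqcx ajwvm spnxh sgda ahqv jade spwuk wheg
Hunk 3: at line 3 remove [spnxh] add [ljbg,wbfi,ubq] -> 11 lines: mpa yqcx ajwvm ljbg wbfi ubq sgda ahqv jade spwuk wheg
Hunk 4: at line 3 remove [ljbg,wbfi] add [mzq,cwube] -> 11 lines: mpa yqcx ajwvm mzq cwube ubq sgda ahqv jade spwuk wheg
Hunk 5: at line 4 remove [ubq,sgda,ahqv] add [vvw] -> 9 lines: mpa yqcx ajwvm mzq cwube vvw jade spwuk wheg
Final line 4: mzq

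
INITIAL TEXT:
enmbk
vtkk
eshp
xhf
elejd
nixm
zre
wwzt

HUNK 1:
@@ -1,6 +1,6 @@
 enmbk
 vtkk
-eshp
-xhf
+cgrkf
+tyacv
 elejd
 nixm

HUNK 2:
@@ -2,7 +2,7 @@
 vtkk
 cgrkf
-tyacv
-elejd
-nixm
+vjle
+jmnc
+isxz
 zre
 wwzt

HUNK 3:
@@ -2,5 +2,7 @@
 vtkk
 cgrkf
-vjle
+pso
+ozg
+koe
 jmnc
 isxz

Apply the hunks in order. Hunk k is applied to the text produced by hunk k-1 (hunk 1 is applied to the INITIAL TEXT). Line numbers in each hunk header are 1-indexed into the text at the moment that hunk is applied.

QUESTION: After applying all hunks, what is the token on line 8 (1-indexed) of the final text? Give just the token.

Hunk 1: at line 1 remove [eshp,xhf] add [cgrkf,tyacv] -> 8 lines: enmbk vtkk cgrkf tyacv elejd nixm zre wwzt
Hunk 2: at line 2 remove [tyacv,elejd,nixm] add [vjle,jmnc,isxz] -> 8 lines: enmbk vtkk cgrkf vjle jmnc isxz zre wwzt
Hunk 3: at line 2 remove [vjle] add [pso,ozg,koe] -> 10 lines: enmbk vtkk cgrkf pso ozg koe jmnc isxz zre wwzt
Final line 8: isxz

Answer: isxz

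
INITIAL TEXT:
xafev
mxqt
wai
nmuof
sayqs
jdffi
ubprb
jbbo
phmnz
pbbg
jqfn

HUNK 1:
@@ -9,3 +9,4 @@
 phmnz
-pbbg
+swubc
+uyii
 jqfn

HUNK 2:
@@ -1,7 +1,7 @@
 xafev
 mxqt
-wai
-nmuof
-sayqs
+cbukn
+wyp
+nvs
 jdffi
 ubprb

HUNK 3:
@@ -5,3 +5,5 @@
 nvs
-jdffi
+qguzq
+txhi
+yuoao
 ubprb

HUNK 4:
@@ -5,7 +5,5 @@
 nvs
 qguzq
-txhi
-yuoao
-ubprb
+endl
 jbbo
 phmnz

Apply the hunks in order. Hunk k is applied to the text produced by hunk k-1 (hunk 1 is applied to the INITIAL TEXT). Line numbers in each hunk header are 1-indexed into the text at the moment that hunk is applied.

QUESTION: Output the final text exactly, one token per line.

Answer: xafev
mxqt
cbukn
wyp
nvs
qguzq
endl
jbbo
phmnz
swubc
uyii
jqfn

Derivation:
Hunk 1: at line 9 remove [pbbg] add [swubc,uyii] -> 12 lines: xafev mxqt wai nmuof sayqs jdffi ubprb jbbo phmnz swubc uyii jqfn
Hunk 2: at line 1 remove [wai,nmuof,sayqs] add [cbukn,wyp,nvs] -> 12 lines: xafev mxqt cbukn wyp nvs jdffi ubprb jbbo phmnz swubc uyii jqfn
Hunk 3: at line 5 remove [jdffi] add [qguzq,txhi,yuoao] -> 14 lines: xafev mxqt cbukn wyp nvs qguzq txhi yuoao ubprb jbbo phmnz swubc uyii jqfn
Hunk 4: at line 5 remove [txhi,yuoao,ubprb] add [endl] -> 12 lines: xafev mxqt cbukn wyp nvs qguzq endl jbbo phmnz swubc uyii jqfn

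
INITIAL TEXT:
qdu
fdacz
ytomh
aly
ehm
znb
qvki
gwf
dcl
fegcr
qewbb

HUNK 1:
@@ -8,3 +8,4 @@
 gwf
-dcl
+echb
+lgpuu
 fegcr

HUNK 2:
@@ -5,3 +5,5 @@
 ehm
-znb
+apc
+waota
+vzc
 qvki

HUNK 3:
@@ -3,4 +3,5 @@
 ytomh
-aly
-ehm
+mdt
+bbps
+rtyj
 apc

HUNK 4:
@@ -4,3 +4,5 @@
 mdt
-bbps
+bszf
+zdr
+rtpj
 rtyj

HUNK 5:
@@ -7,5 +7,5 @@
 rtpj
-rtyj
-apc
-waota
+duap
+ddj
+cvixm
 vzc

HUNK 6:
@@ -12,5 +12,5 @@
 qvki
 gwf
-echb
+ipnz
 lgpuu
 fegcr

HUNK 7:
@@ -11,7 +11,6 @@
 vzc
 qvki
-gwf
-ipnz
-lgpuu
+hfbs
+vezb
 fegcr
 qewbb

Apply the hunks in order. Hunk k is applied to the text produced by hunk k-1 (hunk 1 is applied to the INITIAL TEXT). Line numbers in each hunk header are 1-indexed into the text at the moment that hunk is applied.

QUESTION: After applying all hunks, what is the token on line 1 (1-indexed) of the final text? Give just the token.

Answer: qdu

Derivation:
Hunk 1: at line 8 remove [dcl] add [echb,lgpuu] -> 12 lines: qdu fdacz ytomh aly ehm znb qvki gwf echb lgpuu fegcr qewbb
Hunk 2: at line 5 remove [znb] add [apc,waota,vzc] -> 14 lines: qdu fdacz ytomh aly ehm apc waota vzc qvki gwf echb lgpuu fegcr qewbb
Hunk 3: at line 3 remove [aly,ehm] add [mdt,bbps,rtyj] -> 15 lines: qdu fdacz ytomh mdt bbps rtyj apc waota vzc qvki gwf echb lgpuu fegcr qewbb
Hunk 4: at line 4 remove [bbps] add [bszf,zdr,rtpj] -> 17 lines: qdu fdacz ytomh mdt bszf zdr rtpj rtyj apc waota vzc qvki gwf echb lgpuu fegcr qewbb
Hunk 5: at line 7 remove [rtyj,apc,waota] add [duap,ddj,cvixm] -> 17 lines: qdu fdacz ytomh mdt bszf zdr rtpj duap ddj cvixm vzc qvki gwf echb lgpuu fegcr qewbb
Hunk 6: at line 12 remove [echb] add [ipnz] -> 17 lines: qdu fdacz ytomh mdt bszf zdr rtpj duap ddj cvixm vzc qvki gwf ipnz lgpuu fegcr qewbb
Hunk 7: at line 11 remove [gwf,ipnz,lgpuu] add [hfbs,vezb] -> 16 lines: qdu fdacz ytomh mdt bszf zdr rtpj duap ddj cvixm vzc qvki hfbs vezb fegcr qewbb
Final line 1: qdu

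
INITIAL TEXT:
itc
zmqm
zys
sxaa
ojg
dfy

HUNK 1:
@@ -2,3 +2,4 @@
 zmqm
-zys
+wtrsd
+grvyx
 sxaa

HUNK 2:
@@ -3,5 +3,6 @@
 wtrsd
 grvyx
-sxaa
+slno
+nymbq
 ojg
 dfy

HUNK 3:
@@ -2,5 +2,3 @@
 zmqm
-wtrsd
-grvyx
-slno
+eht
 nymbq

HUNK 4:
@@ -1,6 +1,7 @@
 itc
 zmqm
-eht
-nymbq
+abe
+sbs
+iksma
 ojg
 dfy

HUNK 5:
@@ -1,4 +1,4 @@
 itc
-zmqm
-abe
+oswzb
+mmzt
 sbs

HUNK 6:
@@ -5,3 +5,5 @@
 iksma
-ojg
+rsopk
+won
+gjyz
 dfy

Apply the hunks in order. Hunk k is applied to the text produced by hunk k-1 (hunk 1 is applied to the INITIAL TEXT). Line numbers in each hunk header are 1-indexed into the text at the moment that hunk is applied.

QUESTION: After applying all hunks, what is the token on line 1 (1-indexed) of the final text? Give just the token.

Hunk 1: at line 2 remove [zys] add [wtrsd,grvyx] -> 7 lines: itc zmqm wtrsd grvyx sxaa ojg dfy
Hunk 2: at line 3 remove [sxaa] add [slno,nymbq] -> 8 lines: itc zmqm wtrsd grvyx slno nymbq ojg dfy
Hunk 3: at line 2 remove [wtrsd,grvyx,slno] add [eht] -> 6 lines: itc zmqm eht nymbq ojg dfy
Hunk 4: at line 1 remove [eht,nymbq] add [abe,sbs,iksma] -> 7 lines: itc zmqm abe sbs iksma ojg dfy
Hunk 5: at line 1 remove [zmqm,abe] add [oswzb,mmzt] -> 7 lines: itc oswzb mmzt sbs iksma ojg dfy
Hunk 6: at line 5 remove [ojg] add [rsopk,won,gjyz] -> 9 lines: itc oswzb mmzt sbs iksma rsopk won gjyz dfy
Final line 1: itc

Answer: itc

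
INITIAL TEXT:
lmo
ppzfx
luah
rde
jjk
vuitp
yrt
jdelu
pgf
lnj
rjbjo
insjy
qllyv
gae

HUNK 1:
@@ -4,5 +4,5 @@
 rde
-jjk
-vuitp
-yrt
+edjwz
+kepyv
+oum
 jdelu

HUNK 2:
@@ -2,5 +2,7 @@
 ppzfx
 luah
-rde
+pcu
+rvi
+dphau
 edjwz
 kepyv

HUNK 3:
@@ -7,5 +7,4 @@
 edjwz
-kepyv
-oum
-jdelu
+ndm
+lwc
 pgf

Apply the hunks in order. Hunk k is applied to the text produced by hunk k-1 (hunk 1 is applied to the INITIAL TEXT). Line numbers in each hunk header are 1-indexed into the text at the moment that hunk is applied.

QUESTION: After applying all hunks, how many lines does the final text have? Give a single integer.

Hunk 1: at line 4 remove [jjk,vuitp,yrt] add [edjwz,kepyv,oum] -> 14 lines: lmo ppzfx luah rde edjwz kepyv oum jdelu pgf lnj rjbjo insjy qllyv gae
Hunk 2: at line 2 remove [rde] add [pcu,rvi,dphau] -> 16 lines: lmo ppzfx luah pcu rvi dphau edjwz kepyv oum jdelu pgf lnj rjbjo insjy qllyv gae
Hunk 3: at line 7 remove [kepyv,oum,jdelu] add [ndm,lwc] -> 15 lines: lmo ppzfx luah pcu rvi dphau edjwz ndm lwc pgf lnj rjbjo insjy qllyv gae
Final line count: 15

Answer: 15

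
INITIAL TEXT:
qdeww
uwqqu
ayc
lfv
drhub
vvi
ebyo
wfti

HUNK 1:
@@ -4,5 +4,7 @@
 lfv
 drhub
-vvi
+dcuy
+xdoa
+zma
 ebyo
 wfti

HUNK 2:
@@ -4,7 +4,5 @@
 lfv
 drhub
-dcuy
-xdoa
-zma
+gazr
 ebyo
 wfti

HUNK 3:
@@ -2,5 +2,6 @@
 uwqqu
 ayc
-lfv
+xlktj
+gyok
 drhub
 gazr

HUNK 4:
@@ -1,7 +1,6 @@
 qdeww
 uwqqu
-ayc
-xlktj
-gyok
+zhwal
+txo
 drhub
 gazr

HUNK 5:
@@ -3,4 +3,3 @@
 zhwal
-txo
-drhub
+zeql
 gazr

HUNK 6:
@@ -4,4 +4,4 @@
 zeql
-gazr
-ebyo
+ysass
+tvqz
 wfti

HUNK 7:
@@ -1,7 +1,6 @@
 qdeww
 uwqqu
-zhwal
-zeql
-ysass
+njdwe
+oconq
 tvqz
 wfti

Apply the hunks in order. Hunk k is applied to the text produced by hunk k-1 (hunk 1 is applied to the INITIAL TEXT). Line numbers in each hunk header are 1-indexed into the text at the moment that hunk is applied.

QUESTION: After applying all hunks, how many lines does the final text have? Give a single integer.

Answer: 6

Derivation:
Hunk 1: at line 4 remove [vvi] add [dcuy,xdoa,zma] -> 10 lines: qdeww uwqqu ayc lfv drhub dcuy xdoa zma ebyo wfti
Hunk 2: at line 4 remove [dcuy,xdoa,zma] add [gazr] -> 8 lines: qdeww uwqqu ayc lfv drhub gazr ebyo wfti
Hunk 3: at line 2 remove [lfv] add [xlktj,gyok] -> 9 lines: qdeww uwqqu ayc xlktj gyok drhub gazr ebyo wfti
Hunk 4: at line 1 remove [ayc,xlktj,gyok] add [zhwal,txo] -> 8 lines: qdeww uwqqu zhwal txo drhub gazr ebyo wfti
Hunk 5: at line 3 remove [txo,drhub] add [zeql] -> 7 lines: qdeww uwqqu zhwal zeql gazr ebyo wfti
Hunk 6: at line 4 remove [gazr,ebyo] add [ysass,tvqz] -> 7 lines: qdeww uwqqu zhwal zeql ysass tvqz wfti
Hunk 7: at line 1 remove [zhwal,zeql,ysass] add [njdwe,oconq] -> 6 lines: qdeww uwqqu njdwe oconq tvqz wfti
Final line count: 6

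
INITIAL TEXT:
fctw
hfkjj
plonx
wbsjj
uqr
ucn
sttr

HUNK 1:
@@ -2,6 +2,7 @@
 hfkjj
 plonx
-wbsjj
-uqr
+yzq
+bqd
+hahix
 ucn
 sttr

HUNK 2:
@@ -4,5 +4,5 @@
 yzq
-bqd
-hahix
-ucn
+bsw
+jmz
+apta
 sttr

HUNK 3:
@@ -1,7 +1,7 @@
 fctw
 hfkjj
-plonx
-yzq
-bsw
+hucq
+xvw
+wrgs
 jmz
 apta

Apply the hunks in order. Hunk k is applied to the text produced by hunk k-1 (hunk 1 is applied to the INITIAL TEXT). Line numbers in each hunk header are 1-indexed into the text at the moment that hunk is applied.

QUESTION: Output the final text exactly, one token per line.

Answer: fctw
hfkjj
hucq
xvw
wrgs
jmz
apta
sttr

Derivation:
Hunk 1: at line 2 remove [wbsjj,uqr] add [yzq,bqd,hahix] -> 8 lines: fctw hfkjj plonx yzq bqd hahix ucn sttr
Hunk 2: at line 4 remove [bqd,hahix,ucn] add [bsw,jmz,apta] -> 8 lines: fctw hfkjj plonx yzq bsw jmz apta sttr
Hunk 3: at line 1 remove [plonx,yzq,bsw] add [hucq,xvw,wrgs] -> 8 lines: fctw hfkjj hucq xvw wrgs jmz apta sttr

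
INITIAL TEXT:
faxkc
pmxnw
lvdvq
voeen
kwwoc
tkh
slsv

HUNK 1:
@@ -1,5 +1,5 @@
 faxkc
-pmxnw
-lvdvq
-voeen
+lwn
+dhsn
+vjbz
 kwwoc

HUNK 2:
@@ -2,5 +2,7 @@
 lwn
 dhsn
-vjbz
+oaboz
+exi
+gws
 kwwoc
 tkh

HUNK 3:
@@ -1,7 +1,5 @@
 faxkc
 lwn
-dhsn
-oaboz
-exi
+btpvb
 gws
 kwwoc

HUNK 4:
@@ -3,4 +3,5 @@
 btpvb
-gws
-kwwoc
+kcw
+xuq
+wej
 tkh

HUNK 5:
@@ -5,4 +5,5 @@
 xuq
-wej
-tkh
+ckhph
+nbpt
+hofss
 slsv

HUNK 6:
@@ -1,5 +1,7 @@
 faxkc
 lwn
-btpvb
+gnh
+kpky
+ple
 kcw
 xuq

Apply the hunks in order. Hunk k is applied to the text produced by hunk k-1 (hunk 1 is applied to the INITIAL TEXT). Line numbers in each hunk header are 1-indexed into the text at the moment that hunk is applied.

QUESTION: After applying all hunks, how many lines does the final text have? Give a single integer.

Hunk 1: at line 1 remove [pmxnw,lvdvq,voeen] add [lwn,dhsn,vjbz] -> 7 lines: faxkc lwn dhsn vjbz kwwoc tkh slsv
Hunk 2: at line 2 remove [vjbz] add [oaboz,exi,gws] -> 9 lines: faxkc lwn dhsn oaboz exi gws kwwoc tkh slsv
Hunk 3: at line 1 remove [dhsn,oaboz,exi] add [btpvb] -> 7 lines: faxkc lwn btpvb gws kwwoc tkh slsv
Hunk 4: at line 3 remove [gws,kwwoc] add [kcw,xuq,wej] -> 8 lines: faxkc lwn btpvb kcw xuq wej tkh slsv
Hunk 5: at line 5 remove [wej,tkh] add [ckhph,nbpt,hofss] -> 9 lines: faxkc lwn btpvb kcw xuq ckhph nbpt hofss slsv
Hunk 6: at line 1 remove [btpvb] add [gnh,kpky,ple] -> 11 lines: faxkc lwn gnh kpky ple kcw xuq ckhph nbpt hofss slsv
Final line count: 11

Answer: 11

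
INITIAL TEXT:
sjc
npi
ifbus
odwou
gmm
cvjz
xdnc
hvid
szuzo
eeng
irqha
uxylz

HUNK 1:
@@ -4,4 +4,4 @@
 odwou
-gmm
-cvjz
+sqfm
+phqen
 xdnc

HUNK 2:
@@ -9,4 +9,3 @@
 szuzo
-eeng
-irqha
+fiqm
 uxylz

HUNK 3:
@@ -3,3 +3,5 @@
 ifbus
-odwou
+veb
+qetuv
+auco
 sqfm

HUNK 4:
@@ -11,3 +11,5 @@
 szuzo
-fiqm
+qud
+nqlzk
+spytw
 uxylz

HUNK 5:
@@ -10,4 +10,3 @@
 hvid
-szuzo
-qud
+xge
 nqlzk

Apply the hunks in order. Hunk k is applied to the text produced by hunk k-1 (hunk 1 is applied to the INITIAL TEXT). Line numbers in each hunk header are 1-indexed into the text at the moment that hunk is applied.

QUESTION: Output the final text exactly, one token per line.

Answer: sjc
npi
ifbus
veb
qetuv
auco
sqfm
phqen
xdnc
hvid
xge
nqlzk
spytw
uxylz

Derivation:
Hunk 1: at line 4 remove [gmm,cvjz] add [sqfm,phqen] -> 12 lines: sjc npi ifbus odwou sqfm phqen xdnc hvid szuzo eeng irqha uxylz
Hunk 2: at line 9 remove [eeng,irqha] add [fiqm] -> 11 lines: sjc npi ifbus odwou sqfm phqen xdnc hvid szuzo fiqm uxylz
Hunk 3: at line 3 remove [odwou] add [veb,qetuv,auco] -> 13 lines: sjc npi ifbus veb qetuv auco sqfm phqen xdnc hvid szuzo fiqm uxylz
Hunk 4: at line 11 remove [fiqm] add [qud,nqlzk,spytw] -> 15 lines: sjc npi ifbus veb qetuv auco sqfm phqen xdnc hvid szuzo qud nqlzk spytw uxylz
Hunk 5: at line 10 remove [szuzo,qud] add [xge] -> 14 lines: sjc npi ifbus veb qetuv auco sqfm phqen xdnc hvid xge nqlzk spytw uxylz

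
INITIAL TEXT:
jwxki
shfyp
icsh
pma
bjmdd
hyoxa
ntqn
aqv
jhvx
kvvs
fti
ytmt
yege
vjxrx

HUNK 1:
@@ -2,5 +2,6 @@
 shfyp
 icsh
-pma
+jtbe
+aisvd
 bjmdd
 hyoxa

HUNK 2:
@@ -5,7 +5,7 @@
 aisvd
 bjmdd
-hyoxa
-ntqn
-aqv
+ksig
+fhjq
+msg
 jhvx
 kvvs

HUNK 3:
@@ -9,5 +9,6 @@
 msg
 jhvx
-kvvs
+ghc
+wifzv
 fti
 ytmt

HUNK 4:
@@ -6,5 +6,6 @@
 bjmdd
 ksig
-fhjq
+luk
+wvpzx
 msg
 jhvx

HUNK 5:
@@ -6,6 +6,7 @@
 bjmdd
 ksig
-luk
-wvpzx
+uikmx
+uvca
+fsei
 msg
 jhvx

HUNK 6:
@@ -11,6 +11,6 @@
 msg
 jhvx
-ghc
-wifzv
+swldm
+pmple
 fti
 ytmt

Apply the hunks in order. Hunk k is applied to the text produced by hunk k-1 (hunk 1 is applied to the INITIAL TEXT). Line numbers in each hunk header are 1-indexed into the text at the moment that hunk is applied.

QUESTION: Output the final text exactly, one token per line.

Hunk 1: at line 2 remove [pma] add [jtbe,aisvd] -> 15 lines: jwxki shfyp icsh jtbe aisvd bjmdd hyoxa ntqn aqv jhvx kvvs fti ytmt yege vjxrx
Hunk 2: at line 5 remove [hyoxa,ntqn,aqv] add [ksig,fhjq,msg] -> 15 lines: jwxki shfyp icsh jtbe aisvd bjmdd ksig fhjq msg jhvx kvvs fti ytmt yege vjxrx
Hunk 3: at line 9 remove [kvvs] add [ghc,wifzv] -> 16 lines: jwxki shfyp icsh jtbe aisvd bjmdd ksig fhjq msg jhvx ghc wifzv fti ytmt yege vjxrx
Hunk 4: at line 6 remove [fhjq] add [luk,wvpzx] -> 17 lines: jwxki shfyp icsh jtbe aisvd bjmdd ksig luk wvpzx msg jhvx ghc wifzv fti ytmt yege vjxrx
Hunk 5: at line 6 remove [luk,wvpzx] add [uikmx,uvca,fsei] -> 18 lines: jwxki shfyp icsh jtbe aisvd bjmdd ksig uikmx uvca fsei msg jhvx ghc wifzv fti ytmt yege vjxrx
Hunk 6: at line 11 remove [ghc,wifzv] add [swldm,pmple] -> 18 lines: jwxki shfyp icsh jtbe aisvd bjmdd ksig uikmx uvca fsei msg jhvx swldm pmple fti ytmt yege vjxrx

Answer: jwxki
shfyp
icsh
jtbe
aisvd
bjmdd
ksig
uikmx
uvca
fsei
msg
jhvx
swldm
pmple
fti
ytmt
yege
vjxrx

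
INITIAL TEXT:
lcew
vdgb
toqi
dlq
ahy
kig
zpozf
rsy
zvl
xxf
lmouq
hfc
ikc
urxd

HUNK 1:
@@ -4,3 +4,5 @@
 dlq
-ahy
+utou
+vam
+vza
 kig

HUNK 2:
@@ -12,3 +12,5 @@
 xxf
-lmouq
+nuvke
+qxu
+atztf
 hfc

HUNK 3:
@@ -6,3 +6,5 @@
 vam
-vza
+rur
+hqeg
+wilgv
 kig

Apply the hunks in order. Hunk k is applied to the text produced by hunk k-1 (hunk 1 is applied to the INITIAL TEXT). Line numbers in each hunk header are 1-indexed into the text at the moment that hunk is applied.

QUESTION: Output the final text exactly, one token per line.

Hunk 1: at line 4 remove [ahy] add [utou,vam,vza] -> 16 lines: lcew vdgb toqi dlq utou vam vza kig zpozf rsy zvl xxf lmouq hfc ikc urxd
Hunk 2: at line 12 remove [lmouq] add [nuvke,qxu,atztf] -> 18 lines: lcew vdgb toqi dlq utou vam vza kig zpozf rsy zvl xxf nuvke qxu atztf hfc ikc urxd
Hunk 3: at line 6 remove [vza] add [rur,hqeg,wilgv] -> 20 lines: lcew vdgb toqi dlq utou vam rur hqeg wilgv kig zpozf rsy zvl xxf nuvke qxu atztf hfc ikc urxd

Answer: lcew
vdgb
toqi
dlq
utou
vam
rur
hqeg
wilgv
kig
zpozf
rsy
zvl
xxf
nuvke
qxu
atztf
hfc
ikc
urxd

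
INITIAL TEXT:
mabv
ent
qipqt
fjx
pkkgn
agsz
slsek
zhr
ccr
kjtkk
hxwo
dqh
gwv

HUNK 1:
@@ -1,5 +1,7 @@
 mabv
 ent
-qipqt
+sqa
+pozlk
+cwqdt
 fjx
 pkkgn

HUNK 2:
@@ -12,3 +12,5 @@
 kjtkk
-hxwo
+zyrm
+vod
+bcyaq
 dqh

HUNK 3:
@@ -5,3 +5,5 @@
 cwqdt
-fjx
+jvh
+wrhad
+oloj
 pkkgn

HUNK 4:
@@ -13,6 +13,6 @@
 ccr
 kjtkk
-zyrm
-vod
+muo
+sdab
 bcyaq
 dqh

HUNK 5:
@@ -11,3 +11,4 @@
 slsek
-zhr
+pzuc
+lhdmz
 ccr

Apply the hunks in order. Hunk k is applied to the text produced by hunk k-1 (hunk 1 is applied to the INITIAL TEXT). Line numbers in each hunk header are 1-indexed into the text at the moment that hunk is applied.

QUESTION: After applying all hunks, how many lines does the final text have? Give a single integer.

Answer: 20

Derivation:
Hunk 1: at line 1 remove [qipqt] add [sqa,pozlk,cwqdt] -> 15 lines: mabv ent sqa pozlk cwqdt fjx pkkgn agsz slsek zhr ccr kjtkk hxwo dqh gwv
Hunk 2: at line 12 remove [hxwo] add [zyrm,vod,bcyaq] -> 17 lines: mabv ent sqa pozlk cwqdt fjx pkkgn agsz slsek zhr ccr kjtkk zyrm vod bcyaq dqh gwv
Hunk 3: at line 5 remove [fjx] add [jvh,wrhad,oloj] -> 19 lines: mabv ent sqa pozlk cwqdt jvh wrhad oloj pkkgn agsz slsek zhr ccr kjtkk zyrm vod bcyaq dqh gwv
Hunk 4: at line 13 remove [zyrm,vod] add [muo,sdab] -> 19 lines: mabv ent sqa pozlk cwqdt jvh wrhad oloj pkkgn agsz slsek zhr ccr kjtkk muo sdab bcyaq dqh gwv
Hunk 5: at line 11 remove [zhr] add [pzuc,lhdmz] -> 20 lines: mabv ent sqa pozlk cwqdt jvh wrhad oloj pkkgn agsz slsek pzuc lhdmz ccr kjtkk muo sdab bcyaq dqh gwv
Final line count: 20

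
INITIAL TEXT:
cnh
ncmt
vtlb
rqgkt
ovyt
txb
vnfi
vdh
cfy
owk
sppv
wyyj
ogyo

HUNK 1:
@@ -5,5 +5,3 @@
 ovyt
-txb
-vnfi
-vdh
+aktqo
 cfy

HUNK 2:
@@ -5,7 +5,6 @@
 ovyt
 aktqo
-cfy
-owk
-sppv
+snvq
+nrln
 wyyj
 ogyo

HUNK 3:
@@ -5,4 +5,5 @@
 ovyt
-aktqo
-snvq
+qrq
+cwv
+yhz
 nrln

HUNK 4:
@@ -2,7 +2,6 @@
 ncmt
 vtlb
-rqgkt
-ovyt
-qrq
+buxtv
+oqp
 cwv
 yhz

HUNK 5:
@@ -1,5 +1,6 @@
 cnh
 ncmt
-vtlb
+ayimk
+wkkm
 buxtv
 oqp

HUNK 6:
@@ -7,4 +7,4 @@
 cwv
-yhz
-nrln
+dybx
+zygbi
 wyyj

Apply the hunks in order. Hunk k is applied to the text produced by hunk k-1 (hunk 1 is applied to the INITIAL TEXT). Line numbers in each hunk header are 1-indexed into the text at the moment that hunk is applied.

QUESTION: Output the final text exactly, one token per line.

Hunk 1: at line 5 remove [txb,vnfi,vdh] add [aktqo] -> 11 lines: cnh ncmt vtlb rqgkt ovyt aktqo cfy owk sppv wyyj ogyo
Hunk 2: at line 5 remove [cfy,owk,sppv] add [snvq,nrln] -> 10 lines: cnh ncmt vtlb rqgkt ovyt aktqo snvq nrln wyyj ogyo
Hunk 3: at line 5 remove [aktqo,snvq] add [qrq,cwv,yhz] -> 11 lines: cnh ncmt vtlb rqgkt ovyt qrq cwv yhz nrln wyyj ogyo
Hunk 4: at line 2 remove [rqgkt,ovyt,qrq] add [buxtv,oqp] -> 10 lines: cnh ncmt vtlb buxtv oqp cwv yhz nrln wyyj ogyo
Hunk 5: at line 1 remove [vtlb] add [ayimk,wkkm] -> 11 lines: cnh ncmt ayimk wkkm buxtv oqp cwv yhz nrln wyyj ogyo
Hunk 6: at line 7 remove [yhz,nrln] add [dybx,zygbi] -> 11 lines: cnh ncmt ayimk wkkm buxtv oqp cwv dybx zygbi wyyj ogyo

Answer: cnh
ncmt
ayimk
wkkm
buxtv
oqp
cwv
dybx
zygbi
wyyj
ogyo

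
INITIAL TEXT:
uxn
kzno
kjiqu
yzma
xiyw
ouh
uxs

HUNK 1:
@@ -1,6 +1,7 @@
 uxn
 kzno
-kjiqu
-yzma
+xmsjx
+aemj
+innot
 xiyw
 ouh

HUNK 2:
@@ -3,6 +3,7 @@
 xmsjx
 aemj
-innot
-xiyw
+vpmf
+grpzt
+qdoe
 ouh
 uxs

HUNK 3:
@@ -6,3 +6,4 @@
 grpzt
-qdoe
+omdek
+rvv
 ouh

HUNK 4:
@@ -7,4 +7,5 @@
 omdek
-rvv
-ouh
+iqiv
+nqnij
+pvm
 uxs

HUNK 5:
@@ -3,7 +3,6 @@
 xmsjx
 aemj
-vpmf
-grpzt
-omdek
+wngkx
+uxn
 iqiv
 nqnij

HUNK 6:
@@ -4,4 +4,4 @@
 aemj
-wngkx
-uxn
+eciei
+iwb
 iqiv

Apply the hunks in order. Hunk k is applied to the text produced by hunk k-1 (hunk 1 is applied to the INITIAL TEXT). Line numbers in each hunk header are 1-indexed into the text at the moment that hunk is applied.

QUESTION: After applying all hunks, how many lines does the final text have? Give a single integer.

Hunk 1: at line 1 remove [kjiqu,yzma] add [xmsjx,aemj,innot] -> 8 lines: uxn kzno xmsjx aemj innot xiyw ouh uxs
Hunk 2: at line 3 remove [innot,xiyw] add [vpmf,grpzt,qdoe] -> 9 lines: uxn kzno xmsjx aemj vpmf grpzt qdoe ouh uxs
Hunk 3: at line 6 remove [qdoe] add [omdek,rvv] -> 10 lines: uxn kzno xmsjx aemj vpmf grpzt omdek rvv ouh uxs
Hunk 4: at line 7 remove [rvv,ouh] add [iqiv,nqnij,pvm] -> 11 lines: uxn kzno xmsjx aemj vpmf grpzt omdek iqiv nqnij pvm uxs
Hunk 5: at line 3 remove [vpmf,grpzt,omdek] add [wngkx,uxn] -> 10 lines: uxn kzno xmsjx aemj wngkx uxn iqiv nqnij pvm uxs
Hunk 6: at line 4 remove [wngkx,uxn] add [eciei,iwb] -> 10 lines: uxn kzno xmsjx aemj eciei iwb iqiv nqnij pvm uxs
Final line count: 10

Answer: 10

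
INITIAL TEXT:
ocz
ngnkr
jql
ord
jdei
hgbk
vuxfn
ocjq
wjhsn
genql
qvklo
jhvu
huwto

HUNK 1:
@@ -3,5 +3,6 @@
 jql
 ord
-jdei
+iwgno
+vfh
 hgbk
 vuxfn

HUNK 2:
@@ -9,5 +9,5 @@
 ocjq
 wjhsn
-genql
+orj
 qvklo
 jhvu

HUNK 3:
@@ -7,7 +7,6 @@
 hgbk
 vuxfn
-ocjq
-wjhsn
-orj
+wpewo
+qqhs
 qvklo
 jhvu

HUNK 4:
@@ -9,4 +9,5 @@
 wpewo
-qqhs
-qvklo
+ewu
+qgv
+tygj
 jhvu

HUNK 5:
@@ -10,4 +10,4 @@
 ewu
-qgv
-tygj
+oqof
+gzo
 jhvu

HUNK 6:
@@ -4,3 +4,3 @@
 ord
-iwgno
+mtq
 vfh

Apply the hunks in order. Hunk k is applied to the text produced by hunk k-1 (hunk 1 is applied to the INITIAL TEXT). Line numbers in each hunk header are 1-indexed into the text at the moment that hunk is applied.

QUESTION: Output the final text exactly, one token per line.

Hunk 1: at line 3 remove [jdei] add [iwgno,vfh] -> 14 lines: ocz ngnkr jql ord iwgno vfh hgbk vuxfn ocjq wjhsn genql qvklo jhvu huwto
Hunk 2: at line 9 remove [genql] add [orj] -> 14 lines: ocz ngnkr jql ord iwgno vfh hgbk vuxfn ocjq wjhsn orj qvklo jhvu huwto
Hunk 3: at line 7 remove [ocjq,wjhsn,orj] add [wpewo,qqhs] -> 13 lines: ocz ngnkr jql ord iwgno vfh hgbk vuxfn wpewo qqhs qvklo jhvu huwto
Hunk 4: at line 9 remove [qqhs,qvklo] add [ewu,qgv,tygj] -> 14 lines: ocz ngnkr jql ord iwgno vfh hgbk vuxfn wpewo ewu qgv tygj jhvu huwto
Hunk 5: at line 10 remove [qgv,tygj] add [oqof,gzo] -> 14 lines: ocz ngnkr jql ord iwgno vfh hgbk vuxfn wpewo ewu oqof gzo jhvu huwto
Hunk 6: at line 4 remove [iwgno] add [mtq] -> 14 lines: ocz ngnkr jql ord mtq vfh hgbk vuxfn wpewo ewu oqof gzo jhvu huwto

Answer: ocz
ngnkr
jql
ord
mtq
vfh
hgbk
vuxfn
wpewo
ewu
oqof
gzo
jhvu
huwto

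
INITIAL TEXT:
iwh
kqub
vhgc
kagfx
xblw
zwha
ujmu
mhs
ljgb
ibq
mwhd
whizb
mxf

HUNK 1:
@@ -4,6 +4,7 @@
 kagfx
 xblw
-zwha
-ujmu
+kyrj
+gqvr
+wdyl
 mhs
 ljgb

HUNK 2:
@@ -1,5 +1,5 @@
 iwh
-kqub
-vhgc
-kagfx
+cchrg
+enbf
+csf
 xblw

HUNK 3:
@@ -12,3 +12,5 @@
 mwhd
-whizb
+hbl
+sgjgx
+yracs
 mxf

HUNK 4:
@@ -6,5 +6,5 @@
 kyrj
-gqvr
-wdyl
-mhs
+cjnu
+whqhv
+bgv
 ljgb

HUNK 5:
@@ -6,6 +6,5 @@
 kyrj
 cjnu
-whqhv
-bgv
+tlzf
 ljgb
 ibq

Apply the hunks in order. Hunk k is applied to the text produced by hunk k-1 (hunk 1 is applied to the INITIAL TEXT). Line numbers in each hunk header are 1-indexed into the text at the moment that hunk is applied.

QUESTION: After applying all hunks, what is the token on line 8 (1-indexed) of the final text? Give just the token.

Hunk 1: at line 4 remove [zwha,ujmu] add [kyrj,gqvr,wdyl] -> 14 lines: iwh kqub vhgc kagfx xblw kyrj gqvr wdyl mhs ljgb ibq mwhd whizb mxf
Hunk 2: at line 1 remove [kqub,vhgc,kagfx] add [cchrg,enbf,csf] -> 14 lines: iwh cchrg enbf csf xblw kyrj gqvr wdyl mhs ljgb ibq mwhd whizb mxf
Hunk 3: at line 12 remove [whizb] add [hbl,sgjgx,yracs] -> 16 lines: iwh cchrg enbf csf xblw kyrj gqvr wdyl mhs ljgb ibq mwhd hbl sgjgx yracs mxf
Hunk 4: at line 6 remove [gqvr,wdyl,mhs] add [cjnu,whqhv,bgv] -> 16 lines: iwh cchrg enbf csf xblw kyrj cjnu whqhv bgv ljgb ibq mwhd hbl sgjgx yracs mxf
Hunk 5: at line 6 remove [whqhv,bgv] add [tlzf] -> 15 lines: iwh cchrg enbf csf xblw kyrj cjnu tlzf ljgb ibq mwhd hbl sgjgx yracs mxf
Final line 8: tlzf

Answer: tlzf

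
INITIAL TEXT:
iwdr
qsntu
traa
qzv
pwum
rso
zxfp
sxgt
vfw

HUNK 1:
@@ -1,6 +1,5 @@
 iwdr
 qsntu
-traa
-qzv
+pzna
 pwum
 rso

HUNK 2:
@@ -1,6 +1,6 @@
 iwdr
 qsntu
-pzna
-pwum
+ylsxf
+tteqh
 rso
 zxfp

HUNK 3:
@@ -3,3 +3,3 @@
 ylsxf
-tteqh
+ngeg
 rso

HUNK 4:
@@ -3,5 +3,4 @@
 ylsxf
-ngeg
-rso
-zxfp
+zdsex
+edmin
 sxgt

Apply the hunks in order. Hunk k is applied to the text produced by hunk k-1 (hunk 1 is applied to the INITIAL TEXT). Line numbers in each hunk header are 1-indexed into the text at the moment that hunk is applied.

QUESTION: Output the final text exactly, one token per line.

Hunk 1: at line 1 remove [traa,qzv] add [pzna] -> 8 lines: iwdr qsntu pzna pwum rso zxfp sxgt vfw
Hunk 2: at line 1 remove [pzna,pwum] add [ylsxf,tteqh] -> 8 lines: iwdr qsntu ylsxf tteqh rso zxfp sxgt vfw
Hunk 3: at line 3 remove [tteqh] add [ngeg] -> 8 lines: iwdr qsntu ylsxf ngeg rso zxfp sxgt vfw
Hunk 4: at line 3 remove [ngeg,rso,zxfp] add [zdsex,edmin] -> 7 lines: iwdr qsntu ylsxf zdsex edmin sxgt vfw

Answer: iwdr
qsntu
ylsxf
zdsex
edmin
sxgt
vfw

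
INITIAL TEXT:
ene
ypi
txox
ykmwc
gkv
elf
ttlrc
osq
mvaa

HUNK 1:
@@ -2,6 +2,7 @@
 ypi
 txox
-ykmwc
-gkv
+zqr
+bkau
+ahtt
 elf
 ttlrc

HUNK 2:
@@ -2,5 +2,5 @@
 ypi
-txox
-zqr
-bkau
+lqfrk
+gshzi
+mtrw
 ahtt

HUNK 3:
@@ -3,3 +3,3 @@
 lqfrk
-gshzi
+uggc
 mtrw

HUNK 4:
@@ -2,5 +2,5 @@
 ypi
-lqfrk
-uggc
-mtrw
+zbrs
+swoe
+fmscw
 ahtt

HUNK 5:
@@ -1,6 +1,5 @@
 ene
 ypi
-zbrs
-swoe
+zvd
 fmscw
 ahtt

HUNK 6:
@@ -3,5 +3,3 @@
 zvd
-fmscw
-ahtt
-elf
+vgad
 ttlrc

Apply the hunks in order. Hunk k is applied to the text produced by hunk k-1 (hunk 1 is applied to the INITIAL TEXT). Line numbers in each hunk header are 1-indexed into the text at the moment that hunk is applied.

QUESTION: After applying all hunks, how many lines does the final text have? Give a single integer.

Answer: 7

Derivation:
Hunk 1: at line 2 remove [ykmwc,gkv] add [zqr,bkau,ahtt] -> 10 lines: ene ypi txox zqr bkau ahtt elf ttlrc osq mvaa
Hunk 2: at line 2 remove [txox,zqr,bkau] add [lqfrk,gshzi,mtrw] -> 10 lines: ene ypi lqfrk gshzi mtrw ahtt elf ttlrc osq mvaa
Hunk 3: at line 3 remove [gshzi] add [uggc] -> 10 lines: ene ypi lqfrk uggc mtrw ahtt elf ttlrc osq mvaa
Hunk 4: at line 2 remove [lqfrk,uggc,mtrw] add [zbrs,swoe,fmscw] -> 10 lines: ene ypi zbrs swoe fmscw ahtt elf ttlrc osq mvaa
Hunk 5: at line 1 remove [zbrs,swoe] add [zvd] -> 9 lines: ene ypi zvd fmscw ahtt elf ttlrc osq mvaa
Hunk 6: at line 3 remove [fmscw,ahtt,elf] add [vgad] -> 7 lines: ene ypi zvd vgad ttlrc osq mvaa
Final line count: 7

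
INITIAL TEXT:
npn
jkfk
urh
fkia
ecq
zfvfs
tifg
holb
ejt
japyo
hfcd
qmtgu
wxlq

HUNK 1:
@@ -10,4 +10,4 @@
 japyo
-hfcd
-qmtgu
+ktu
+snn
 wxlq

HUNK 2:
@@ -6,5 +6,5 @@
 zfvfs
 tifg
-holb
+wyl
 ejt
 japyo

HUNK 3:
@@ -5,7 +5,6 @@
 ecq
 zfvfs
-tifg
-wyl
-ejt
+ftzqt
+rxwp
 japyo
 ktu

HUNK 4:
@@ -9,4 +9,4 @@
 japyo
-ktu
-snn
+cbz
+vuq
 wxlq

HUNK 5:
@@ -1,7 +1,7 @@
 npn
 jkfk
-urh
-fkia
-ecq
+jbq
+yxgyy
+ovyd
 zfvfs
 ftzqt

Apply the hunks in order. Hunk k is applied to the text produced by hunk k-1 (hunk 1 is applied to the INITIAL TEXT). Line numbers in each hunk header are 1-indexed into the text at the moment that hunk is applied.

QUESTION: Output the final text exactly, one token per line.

Hunk 1: at line 10 remove [hfcd,qmtgu] add [ktu,snn] -> 13 lines: npn jkfk urh fkia ecq zfvfs tifg holb ejt japyo ktu snn wxlq
Hunk 2: at line 6 remove [holb] add [wyl] -> 13 lines: npn jkfk urh fkia ecq zfvfs tifg wyl ejt japyo ktu snn wxlq
Hunk 3: at line 5 remove [tifg,wyl,ejt] add [ftzqt,rxwp] -> 12 lines: npn jkfk urh fkia ecq zfvfs ftzqt rxwp japyo ktu snn wxlq
Hunk 4: at line 9 remove [ktu,snn] add [cbz,vuq] -> 12 lines: npn jkfk urh fkia ecq zfvfs ftzqt rxwp japyo cbz vuq wxlq
Hunk 5: at line 1 remove [urh,fkia,ecq] add [jbq,yxgyy,ovyd] -> 12 lines: npn jkfk jbq yxgyy ovyd zfvfs ftzqt rxwp japyo cbz vuq wxlq

Answer: npn
jkfk
jbq
yxgyy
ovyd
zfvfs
ftzqt
rxwp
japyo
cbz
vuq
wxlq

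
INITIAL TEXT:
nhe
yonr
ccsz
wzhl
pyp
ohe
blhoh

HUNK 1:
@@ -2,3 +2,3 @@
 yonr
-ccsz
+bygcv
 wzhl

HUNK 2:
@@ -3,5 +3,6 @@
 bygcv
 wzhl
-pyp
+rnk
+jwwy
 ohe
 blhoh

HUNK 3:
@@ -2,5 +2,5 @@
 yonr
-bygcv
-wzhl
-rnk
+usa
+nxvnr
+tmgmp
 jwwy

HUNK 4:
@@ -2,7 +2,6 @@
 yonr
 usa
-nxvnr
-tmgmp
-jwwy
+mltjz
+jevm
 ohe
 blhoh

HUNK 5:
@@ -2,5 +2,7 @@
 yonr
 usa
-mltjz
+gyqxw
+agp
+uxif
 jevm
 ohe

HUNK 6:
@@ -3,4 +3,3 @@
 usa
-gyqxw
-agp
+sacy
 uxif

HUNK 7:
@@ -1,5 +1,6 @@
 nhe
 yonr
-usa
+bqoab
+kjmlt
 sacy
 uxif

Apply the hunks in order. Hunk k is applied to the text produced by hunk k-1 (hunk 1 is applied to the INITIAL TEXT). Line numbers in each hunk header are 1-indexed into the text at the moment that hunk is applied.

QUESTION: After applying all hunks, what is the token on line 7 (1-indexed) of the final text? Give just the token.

Answer: jevm

Derivation:
Hunk 1: at line 2 remove [ccsz] add [bygcv] -> 7 lines: nhe yonr bygcv wzhl pyp ohe blhoh
Hunk 2: at line 3 remove [pyp] add [rnk,jwwy] -> 8 lines: nhe yonr bygcv wzhl rnk jwwy ohe blhoh
Hunk 3: at line 2 remove [bygcv,wzhl,rnk] add [usa,nxvnr,tmgmp] -> 8 lines: nhe yonr usa nxvnr tmgmp jwwy ohe blhoh
Hunk 4: at line 2 remove [nxvnr,tmgmp,jwwy] add [mltjz,jevm] -> 7 lines: nhe yonr usa mltjz jevm ohe blhoh
Hunk 5: at line 2 remove [mltjz] add [gyqxw,agp,uxif] -> 9 lines: nhe yonr usa gyqxw agp uxif jevm ohe blhoh
Hunk 6: at line 3 remove [gyqxw,agp] add [sacy] -> 8 lines: nhe yonr usa sacy uxif jevm ohe blhoh
Hunk 7: at line 1 remove [usa] add [bqoab,kjmlt] -> 9 lines: nhe yonr bqoab kjmlt sacy uxif jevm ohe blhoh
Final line 7: jevm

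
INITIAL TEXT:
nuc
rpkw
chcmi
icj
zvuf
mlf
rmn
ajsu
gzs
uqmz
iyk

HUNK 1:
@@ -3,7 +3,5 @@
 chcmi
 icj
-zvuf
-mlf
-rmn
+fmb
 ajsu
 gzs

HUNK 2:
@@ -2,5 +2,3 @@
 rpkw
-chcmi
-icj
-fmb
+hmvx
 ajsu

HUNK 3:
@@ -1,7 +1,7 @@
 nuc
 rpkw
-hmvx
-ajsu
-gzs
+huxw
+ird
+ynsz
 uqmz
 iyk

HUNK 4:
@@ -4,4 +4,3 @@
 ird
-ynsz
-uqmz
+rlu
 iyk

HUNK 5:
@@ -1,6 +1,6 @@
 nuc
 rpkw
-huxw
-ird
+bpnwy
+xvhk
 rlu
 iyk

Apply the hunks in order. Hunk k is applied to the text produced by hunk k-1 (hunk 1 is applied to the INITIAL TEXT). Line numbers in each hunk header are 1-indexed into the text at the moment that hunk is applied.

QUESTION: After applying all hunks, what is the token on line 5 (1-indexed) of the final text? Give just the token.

Answer: rlu

Derivation:
Hunk 1: at line 3 remove [zvuf,mlf,rmn] add [fmb] -> 9 lines: nuc rpkw chcmi icj fmb ajsu gzs uqmz iyk
Hunk 2: at line 2 remove [chcmi,icj,fmb] add [hmvx] -> 7 lines: nuc rpkw hmvx ajsu gzs uqmz iyk
Hunk 3: at line 1 remove [hmvx,ajsu,gzs] add [huxw,ird,ynsz] -> 7 lines: nuc rpkw huxw ird ynsz uqmz iyk
Hunk 4: at line 4 remove [ynsz,uqmz] add [rlu] -> 6 lines: nuc rpkw huxw ird rlu iyk
Hunk 5: at line 1 remove [huxw,ird] add [bpnwy,xvhk] -> 6 lines: nuc rpkw bpnwy xvhk rlu iyk
Final line 5: rlu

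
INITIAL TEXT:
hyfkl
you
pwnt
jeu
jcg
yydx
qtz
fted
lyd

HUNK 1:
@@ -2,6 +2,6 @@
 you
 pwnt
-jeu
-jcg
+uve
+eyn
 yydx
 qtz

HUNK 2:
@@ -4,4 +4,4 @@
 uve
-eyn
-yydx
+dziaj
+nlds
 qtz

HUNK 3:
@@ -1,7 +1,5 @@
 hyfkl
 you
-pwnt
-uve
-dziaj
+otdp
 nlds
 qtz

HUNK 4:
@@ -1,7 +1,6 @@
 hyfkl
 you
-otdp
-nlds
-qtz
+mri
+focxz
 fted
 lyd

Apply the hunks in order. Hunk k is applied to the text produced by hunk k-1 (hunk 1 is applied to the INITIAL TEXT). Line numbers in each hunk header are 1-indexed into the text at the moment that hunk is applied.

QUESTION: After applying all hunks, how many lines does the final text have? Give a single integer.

Hunk 1: at line 2 remove [jeu,jcg] add [uve,eyn] -> 9 lines: hyfkl you pwnt uve eyn yydx qtz fted lyd
Hunk 2: at line 4 remove [eyn,yydx] add [dziaj,nlds] -> 9 lines: hyfkl you pwnt uve dziaj nlds qtz fted lyd
Hunk 3: at line 1 remove [pwnt,uve,dziaj] add [otdp] -> 7 lines: hyfkl you otdp nlds qtz fted lyd
Hunk 4: at line 1 remove [otdp,nlds,qtz] add [mri,focxz] -> 6 lines: hyfkl you mri focxz fted lyd
Final line count: 6

Answer: 6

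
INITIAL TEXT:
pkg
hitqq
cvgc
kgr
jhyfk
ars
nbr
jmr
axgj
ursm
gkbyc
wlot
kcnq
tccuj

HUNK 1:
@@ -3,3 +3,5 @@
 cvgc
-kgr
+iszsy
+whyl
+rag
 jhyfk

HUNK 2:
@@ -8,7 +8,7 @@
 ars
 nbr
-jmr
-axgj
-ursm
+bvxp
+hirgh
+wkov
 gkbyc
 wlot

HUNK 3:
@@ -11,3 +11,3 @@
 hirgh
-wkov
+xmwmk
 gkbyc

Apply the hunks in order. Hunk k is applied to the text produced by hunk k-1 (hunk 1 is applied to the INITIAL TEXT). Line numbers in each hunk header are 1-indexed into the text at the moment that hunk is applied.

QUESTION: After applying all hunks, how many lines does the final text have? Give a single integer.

Hunk 1: at line 3 remove [kgr] add [iszsy,whyl,rag] -> 16 lines: pkg hitqq cvgc iszsy whyl rag jhyfk ars nbr jmr axgj ursm gkbyc wlot kcnq tccuj
Hunk 2: at line 8 remove [jmr,axgj,ursm] add [bvxp,hirgh,wkov] -> 16 lines: pkg hitqq cvgc iszsy whyl rag jhyfk ars nbr bvxp hirgh wkov gkbyc wlot kcnq tccuj
Hunk 3: at line 11 remove [wkov] add [xmwmk] -> 16 lines: pkg hitqq cvgc iszsy whyl rag jhyfk ars nbr bvxp hirgh xmwmk gkbyc wlot kcnq tccuj
Final line count: 16

Answer: 16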